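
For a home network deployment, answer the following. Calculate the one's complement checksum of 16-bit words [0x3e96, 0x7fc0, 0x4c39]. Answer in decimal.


Given words: [0x3e96, 0x7fc0, 0x4c39]
Step 1: Sum all words
Raw sum = 16022 + 32704 + 19513 = 68239
Step 2: Fold carry: (2703 + 1) = 2704
One's complement = ~2704 & 0xFFFF = 62831

62831


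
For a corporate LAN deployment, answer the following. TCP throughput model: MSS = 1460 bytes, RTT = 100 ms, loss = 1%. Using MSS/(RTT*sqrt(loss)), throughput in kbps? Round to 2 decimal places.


Given: MSS = 1460 bytes, RTT = 100 ms, loss = 1%
RTT in seconds = 100 / 1000 = 0.1
Loss rate = 1% = 0.01
sqrt(loss) = sqrt(0.01) = 0.1
Throughput (bytes/s) = 1460 / (0.1 * 0.1) = 146000.0000
Throughput (kbps) = 146000.0000 * 8 / 1000 = 1168.000000 -> 1168.00 kbps (2 dp)

1168.00


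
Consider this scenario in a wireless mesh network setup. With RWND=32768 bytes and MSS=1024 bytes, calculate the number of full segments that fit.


Given: RWND = 32768 bytes, MSS = 1024 bytes
Full segments = floor(RWND / MSS)
Full segments = floor(32768 / 1024)
Full segments = floor(32.0) = 32

32


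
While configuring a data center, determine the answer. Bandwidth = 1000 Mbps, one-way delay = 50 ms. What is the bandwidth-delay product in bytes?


Given: bandwidth = 1000 Mbps, delay = 50 ms
BDP in bits = 1000 * 10^6 * 50 / 1000
BDP in bits = 50000000
BDP in bytes = 50000000 / 8 = 6250000

6250000


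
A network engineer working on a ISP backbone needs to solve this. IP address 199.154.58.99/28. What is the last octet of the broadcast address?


Given: IP = 199.154.58.99, prefix = /28
Host bits = 32 - 28 = 4
Network last octet = 99 AND mask = 96
Host part size = 2^4 - 1 = 15
Broadcast last octet = 96 OR 15 = 111

111


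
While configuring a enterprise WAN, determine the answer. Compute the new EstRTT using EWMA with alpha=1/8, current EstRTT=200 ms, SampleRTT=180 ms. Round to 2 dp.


Given: EstRTT = 200 ms, SampleRTT = 180 ms, alpha = 1/8
New EstRTT = (1 - alpha) * EstRTT + alpha * SampleRTT
(7/8) * 200 = 175
(1/8) * 180 = 22.5
New EstRTT = 175 + 22.5 = 197.5 ms -> 197.50 ms (2 dp)

197.50


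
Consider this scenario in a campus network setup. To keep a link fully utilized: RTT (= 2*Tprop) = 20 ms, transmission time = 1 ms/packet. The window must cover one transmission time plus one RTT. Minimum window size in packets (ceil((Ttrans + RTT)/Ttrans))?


Given: Ttrans = 1 ms, RTT = 20 ms (= 2 * Tprop, Tprop = 10 ms)
Time until first ACK returns = Ttrans + RTT = 1 + 20 = 21 ms
Need W * Ttrans >= Ttrans + RTT  ->  W >= (Ttrans + RTT) / Ttrans
(Ttrans + RTT) / Ttrans = 21 / 1 = 21
W_min = ceil(21) = 21

21


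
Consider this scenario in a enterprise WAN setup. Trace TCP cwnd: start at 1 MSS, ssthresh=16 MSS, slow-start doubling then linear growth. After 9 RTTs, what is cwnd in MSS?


RTT 0: cwnd = 1 MSS (initial)
RTT 1: cwnd = 2 MSS (slow start, doubled)
RTT 2: cwnd = 4 MSS (slow start, doubled)
RTT 3: cwnd = 8 MSS (slow start, doubled)
RTT 4: cwnd = 16 MSS (slow start, doubled)
RTT 5: cwnd = 17 MSS (congestion avoidance, +1)
RTT 6: cwnd = 18 MSS (congestion avoidance, +1)
RTT 7: cwnd = 19 MSS (congestion avoidance, +1)
RTT 8: cwnd = 20 MSS (congestion avoidance, +1)
RTT 9: cwnd = 21 MSS (congestion avoidance, +1)

21


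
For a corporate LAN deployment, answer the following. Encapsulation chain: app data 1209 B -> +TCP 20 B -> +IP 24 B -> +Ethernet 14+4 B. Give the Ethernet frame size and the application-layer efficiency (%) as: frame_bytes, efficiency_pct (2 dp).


TCP segment = 1209 + 20 = 1229 B
IP packet = 1229 + 24 = 1253 B
Ethernet frame = 1253 + 14 + 4 = 1271 B
Efficiency = app / frame = 1209 / 1271 = 0.951220 = 95.1220% -> 95.12% (2 dp)

1271, 95.12


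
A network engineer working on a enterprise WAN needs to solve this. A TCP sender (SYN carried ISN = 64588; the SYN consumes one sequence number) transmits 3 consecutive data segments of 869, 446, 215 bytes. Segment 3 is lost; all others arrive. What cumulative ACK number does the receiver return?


SYN uses sequence number 64588; first data byte = ISN + 1 = 64589.
Segment 1: SEQ = 64589, len = 869 B, covers [64589, 65457]
Segment 2: SEQ = 65458, len = 446 B, covers [65458, 65903]
Segment 3: SEQ = 65904, len = 215 B, covers [65904, 66118] [LOST]
In-order data received: bytes [64589, 65903] (segments 1..2).
Segment 3 missing -> gap begins at byte 65904.
Cumulative ACK = next expected in-order byte = 64589 + 869 + 446 = 65904

65904


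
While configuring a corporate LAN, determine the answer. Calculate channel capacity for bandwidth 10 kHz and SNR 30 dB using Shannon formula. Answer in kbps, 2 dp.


Given: B = 10 kHz, SNR = 30 dB
SNR linear = 10^(30/10) = 1000
1 + SNR = 1001
log2(1001) = 9.9672262588
C = 10 * 1000 * 9.9672262588 = 99672.2626 bps
C = 99.672263 kbps -> 99.67 kbps (2 dp)

99.67


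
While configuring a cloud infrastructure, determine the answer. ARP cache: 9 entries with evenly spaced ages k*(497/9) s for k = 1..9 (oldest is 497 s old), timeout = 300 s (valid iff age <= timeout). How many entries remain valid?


Ages are k * 497/9 s for k = 1..9 (spacing = 55.2222 s).
Entry k is valid iff k * 497/9 <= 300 iff k <= 9 * 300 / 497 = 5.4326
n_valid = floor(5.4326) = 5
(n_stale = 9 - 5 = 4)

5


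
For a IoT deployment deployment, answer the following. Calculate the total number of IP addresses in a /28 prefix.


Given: CIDR prefix /28
Host bits = 32 - 28 = 4
Total addresses = 2^4 = 16

16


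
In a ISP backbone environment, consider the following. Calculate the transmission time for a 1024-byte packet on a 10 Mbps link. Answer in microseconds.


Given: packet = 1024 bytes, bandwidth = 10 Mbps
Packet in bits = 1024 * 8 = 8192 bits
Bandwidth = 10 * 10^6 = 10000000 bps
Time = 8192 / 10000000 seconds
Time in us = 8192 * 10^6 / 10000000 = 819.2

819.2


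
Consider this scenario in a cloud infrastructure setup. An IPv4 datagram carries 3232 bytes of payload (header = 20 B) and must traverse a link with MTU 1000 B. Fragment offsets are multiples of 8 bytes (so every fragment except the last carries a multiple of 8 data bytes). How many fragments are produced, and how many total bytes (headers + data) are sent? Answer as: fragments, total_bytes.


Max data per non-final fragment = floor((MTU - header)/8)*8 = floor((1000 - 20)/8)*8 = floor(980/8)*8 = 976 B
Final fragment needs no 8-byte alignment: it can carry up to MTU - header = 980 B
Non-final fragments needed = ceil((payload - 980) / 976) = ceil(2252/976) = ceil(2.3074) = 3
Number of fragments = 3 + 1 = 4
Fragment sizes (data): 3 * 976 B + 304 B (last, 304 <= 980 OK)
Total bytes sent = payload + n_frags * header = 3232 + 4*20 = 3232 + 80 = 3312 B

4, 3312


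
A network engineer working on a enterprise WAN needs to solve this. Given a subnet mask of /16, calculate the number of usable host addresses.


Given: subnet mask /16
Host bits = 32 - 16 = 16
Total addresses = 2^16 = 65536
Usable hosts = 65536 - 2 (network + broadcast) = 65534

65534


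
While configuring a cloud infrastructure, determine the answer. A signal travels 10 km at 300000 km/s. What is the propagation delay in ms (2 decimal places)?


Given: distance = 10 km, speed = 300000 km/s
Delay = distance / speed = 10 / 300000 seconds
Delay in ms = 10 * 1000 / 300000
Delay = 0.0333 ms
Rounded to 2 dp = 0.03 ms

0.03


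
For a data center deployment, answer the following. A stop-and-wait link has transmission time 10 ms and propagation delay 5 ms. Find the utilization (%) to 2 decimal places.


Given: Ttrans = 10 ms, Tprop = 5 ms
RTT = 2 * Tprop = 2 * 5 = 10 ms
U = Ttrans / (Ttrans + RTT)
U = 10 / (10 + 10)
U = 10 / 20 = 0.5
U% = 50.00%

50.00


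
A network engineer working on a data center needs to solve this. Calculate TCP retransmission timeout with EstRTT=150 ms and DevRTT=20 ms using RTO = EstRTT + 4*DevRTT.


Given: EstRTT = 150 ms, DevRTT = 20 ms
Timeout = EstRTT + 4 * DevRTT
4 * DevRTT = 4 * 20 = 80
Timeout = 150 + 80 = 230 ms

230


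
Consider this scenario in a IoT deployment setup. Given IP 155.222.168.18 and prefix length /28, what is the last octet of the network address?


Given: IP = 155.222.168.18, prefix = /28
Subnet mask = 255.255.255.240
Last octet of IP: 18
Last octet of mask: 240
Network last octet = 18 AND 240 = 16

16


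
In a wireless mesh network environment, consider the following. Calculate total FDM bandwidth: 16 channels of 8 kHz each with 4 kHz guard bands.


Given: 16 channels, 8 kHz each, guard = 4 kHz
Channel bandwidth = 16 * 8 = 128 kHz
Guard bands = 15 gaps * 4 kHz = 60 kHz
Total = 128 + 60 = 188 kHz

188


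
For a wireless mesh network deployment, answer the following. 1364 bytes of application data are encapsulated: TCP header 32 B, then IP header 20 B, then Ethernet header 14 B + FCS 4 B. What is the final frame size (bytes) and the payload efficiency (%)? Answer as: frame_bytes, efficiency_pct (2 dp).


TCP segment = 1364 + 32 = 1396 B
IP packet = 1396 + 20 = 1416 B
Ethernet frame = 1416 + 14 + 4 = 1434 B
Efficiency = app / frame = 1364 / 1434 = 0.951185 = 95.1185% -> 95.12% (2 dp)

1434, 95.12


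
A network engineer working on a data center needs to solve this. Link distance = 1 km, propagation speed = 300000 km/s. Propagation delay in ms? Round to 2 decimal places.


Given: distance = 1 km, speed = 300000 km/s
Delay = distance / speed = 1 / 300000 seconds
Delay in ms = 1 * 1000 / 300000
Delay = 0.0033 ms
Rounded to 2 dp = 0.00 ms

0.00


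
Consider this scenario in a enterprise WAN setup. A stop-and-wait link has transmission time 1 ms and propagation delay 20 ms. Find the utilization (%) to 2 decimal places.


Given: Ttrans = 1 ms, Tprop = 20 ms
RTT = 2 * Tprop = 2 * 20 = 40 ms
U = Ttrans / (Ttrans + RTT)
U = 1 / (1 + 40)
U = 1 / 41 = 0.02439
U% = 2.44%

2.44


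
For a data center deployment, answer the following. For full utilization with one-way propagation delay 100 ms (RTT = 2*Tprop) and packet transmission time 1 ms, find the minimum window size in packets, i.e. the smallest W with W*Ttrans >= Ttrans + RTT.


Given: Ttrans = 1 ms, RTT = 200 ms (= 2 * Tprop, Tprop = 100 ms)
Time until first ACK returns = Ttrans + RTT = 1 + 200 = 201 ms
Need W * Ttrans >= Ttrans + RTT  ->  W >= (Ttrans + RTT) / Ttrans
(Ttrans + RTT) / Ttrans = 201 / 1 = 201
W_min = ceil(201) = 201

201


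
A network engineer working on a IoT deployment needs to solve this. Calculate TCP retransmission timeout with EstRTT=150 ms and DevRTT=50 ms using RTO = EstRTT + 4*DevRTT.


Given: EstRTT = 150 ms, DevRTT = 50 ms
Timeout = EstRTT + 4 * DevRTT
4 * DevRTT = 4 * 50 = 200
Timeout = 150 + 200 = 350 ms

350


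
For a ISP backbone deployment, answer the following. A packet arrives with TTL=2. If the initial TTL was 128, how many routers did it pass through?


Given: initial TTL = 128, received TTL = 2
Hops = initial TTL - received TTL
Hops = 128 - 2 = 126

126


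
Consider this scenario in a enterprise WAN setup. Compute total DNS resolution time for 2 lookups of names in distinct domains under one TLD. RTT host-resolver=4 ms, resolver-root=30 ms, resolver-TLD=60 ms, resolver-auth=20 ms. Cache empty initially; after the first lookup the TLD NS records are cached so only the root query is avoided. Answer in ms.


Lookup 1 (cold cache): local + root + TLD + auth = 4 + 30 + 60 + 20 = 114 ms
Lookups 2..2 (TLD NS cached -> skip root; new domain -> still ask TLD and auth): local + TLD + auth = 4 + 60 + 20 = 84 ms each
Remaining 1 lookups: 1 * 84 = 84 ms
Total = 114 + 84 = 198 ms

198


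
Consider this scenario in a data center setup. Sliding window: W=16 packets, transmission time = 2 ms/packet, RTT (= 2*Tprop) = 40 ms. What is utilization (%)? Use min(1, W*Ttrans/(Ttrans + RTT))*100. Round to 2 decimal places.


Given: W = 16, Ttrans = 2 ms, RTT = 40 ms (= 2 * Tprop, Tprop = 20 ms)
Cycle time = Ttrans + RTT = 2 + 40 = 42 ms (first packet sent until its ACK returns)
W * Ttrans = 16 * 2 = 32 ms of sending per cycle
W * Ttrans / (Ttrans + RTT) = 32 / 42 = 0.761905
U = min(1, 0.761905) = 0.761905
U% = 76.19%

76.19


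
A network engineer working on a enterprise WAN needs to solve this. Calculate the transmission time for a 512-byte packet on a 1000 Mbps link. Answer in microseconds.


Given: packet = 512 bytes, bandwidth = 1000 Mbps
Packet in bits = 512 * 8 = 4096 bits
Bandwidth = 1000 * 10^6 = 1000000000 bps
Time = 4096 / 1000000000 seconds
Time in us = 4096 * 10^6 / 1000000000 = 4.096

4.096


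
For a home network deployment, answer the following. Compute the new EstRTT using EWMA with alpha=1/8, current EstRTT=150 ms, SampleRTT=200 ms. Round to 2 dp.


Given: EstRTT = 150 ms, SampleRTT = 200 ms, alpha = 1/8
New EstRTT = (1 - alpha) * EstRTT + alpha * SampleRTT
(7/8) * 150 = 131.25
(1/8) * 200 = 25
New EstRTT = 131.25 + 25 = 156.25 ms -> 156.25 ms (2 dp)

156.25


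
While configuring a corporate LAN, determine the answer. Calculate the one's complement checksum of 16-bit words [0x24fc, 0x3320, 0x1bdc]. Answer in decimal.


Given words: [0x24fc, 0x3320, 0x1bdc]
Step 1: Sum all words
Raw sum = 9468 + 13088 + 7132 = 29688
One's complement = ~29688 & 0xFFFF = 35847

35847


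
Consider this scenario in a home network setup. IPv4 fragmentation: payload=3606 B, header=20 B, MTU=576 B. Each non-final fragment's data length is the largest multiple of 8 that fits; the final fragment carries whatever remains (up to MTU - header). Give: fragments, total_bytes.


Max data per non-final fragment = floor((MTU - header)/8)*8 = floor((576 - 20)/8)*8 = floor(556/8)*8 = 552 B
Final fragment needs no 8-byte alignment: it can carry up to MTU - header = 556 B
Non-final fragments needed = ceil((payload - 556) / 552) = ceil(3050/552) = ceil(5.5254) = 6
Number of fragments = 6 + 1 = 7
Fragment sizes (data): 6 * 552 B + 294 B (last, 294 <= 556 OK)
Total bytes sent = payload + n_frags * header = 3606 + 7*20 = 3606 + 140 = 3746 B

7, 3746


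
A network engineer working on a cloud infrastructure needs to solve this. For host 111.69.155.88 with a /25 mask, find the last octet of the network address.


Given: IP = 111.69.155.88, prefix = /25
Subnet mask = 255.255.255.128
Last octet of IP: 88
Last octet of mask: 128
Network last octet = 88 AND 128 = 0

0


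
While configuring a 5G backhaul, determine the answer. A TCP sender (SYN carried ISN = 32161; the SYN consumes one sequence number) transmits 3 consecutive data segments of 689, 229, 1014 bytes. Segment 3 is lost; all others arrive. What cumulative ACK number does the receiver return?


SYN uses sequence number 32161; first data byte = ISN + 1 = 32162.
Segment 1: SEQ = 32162, len = 689 B, covers [32162, 32850]
Segment 2: SEQ = 32851, len = 229 B, covers [32851, 33079]
Segment 3: SEQ = 33080, len = 1014 B, covers [33080, 34093] [LOST]
In-order data received: bytes [32162, 33079] (segments 1..2).
Segment 3 missing -> gap begins at byte 33080.
Cumulative ACK = next expected in-order byte = 32162 + 689 + 229 = 33080

33080


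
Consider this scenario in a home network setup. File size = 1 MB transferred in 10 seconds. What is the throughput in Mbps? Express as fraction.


Given: file = 1 MB, time = 10 s
File in Mb = 1 * 8 = 8 Mb
Throughput = 8 / 10 Mbps
Throughput = 4/5 Mbps

4/5


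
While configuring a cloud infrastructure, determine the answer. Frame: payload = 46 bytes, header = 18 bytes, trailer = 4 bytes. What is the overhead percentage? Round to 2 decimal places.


Given: payload = 46 B, header = 18 B, trailer = 4 B
Overhead bytes = header + trailer = 18 + 4 = 22
Total frame = payload + overhead = 46 + 22 = 68
Overhead % = 22 / 68 * 100 = 32.3529% -> 32.35% (2 dp)

32.35


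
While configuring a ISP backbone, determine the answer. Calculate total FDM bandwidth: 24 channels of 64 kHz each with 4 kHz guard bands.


Given: 24 channels, 64 kHz each, guard = 4 kHz
Channel bandwidth = 24 * 64 = 1536 kHz
Guard bands = 23 gaps * 4 kHz = 92 kHz
Total = 1536 + 92 = 1628 kHz

1628


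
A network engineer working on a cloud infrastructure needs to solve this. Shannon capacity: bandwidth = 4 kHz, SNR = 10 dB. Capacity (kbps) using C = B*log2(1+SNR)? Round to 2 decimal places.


Given: B = 4 kHz, SNR = 10 dB
SNR linear = 10^(10/10) = 10
1 + SNR = 11
log2(11) = 3.4594316186
C = 4 * 1000 * 3.4594316186 = 13837.7265 bps
C = 13.837726 kbps -> 13.84 kbps (2 dp)

13.84


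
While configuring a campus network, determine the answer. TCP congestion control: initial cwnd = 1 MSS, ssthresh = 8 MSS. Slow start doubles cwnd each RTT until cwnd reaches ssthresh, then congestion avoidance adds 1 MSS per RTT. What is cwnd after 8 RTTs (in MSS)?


RTT 0: cwnd = 1 MSS (initial)
RTT 1: cwnd = 2 MSS (slow start, doubled)
RTT 2: cwnd = 4 MSS (slow start, doubled)
RTT 3: cwnd = 8 MSS (slow start, doubled)
RTT 4: cwnd = 9 MSS (congestion avoidance, +1)
RTT 5: cwnd = 10 MSS (congestion avoidance, +1)
RTT 6: cwnd = 11 MSS (congestion avoidance, +1)
RTT 7: cwnd = 12 MSS (congestion avoidance, +1)
RTT 8: cwnd = 13 MSS (congestion avoidance, +1)

13


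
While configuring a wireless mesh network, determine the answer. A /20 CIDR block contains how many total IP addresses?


Given: CIDR prefix /20
Host bits = 32 - 20 = 12
Total addresses = 2^12 = 4096

4096


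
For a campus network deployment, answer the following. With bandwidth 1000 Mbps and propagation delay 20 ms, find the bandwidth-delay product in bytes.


Given: bandwidth = 1000 Mbps, delay = 20 ms
BDP in bits = 1000 * 10^6 * 20 / 1000
BDP in bits = 20000000
BDP in bytes = 20000000 / 8 = 2500000

2500000


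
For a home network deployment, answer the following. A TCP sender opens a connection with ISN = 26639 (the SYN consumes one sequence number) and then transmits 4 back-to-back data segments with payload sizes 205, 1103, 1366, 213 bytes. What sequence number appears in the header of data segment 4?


The SYN occupies sequence number ISN = 26639, so the first data byte is ISN + 1 = 26640.
SEQ of data segment i = (ISN + 1) + sum of payload sizes of segments 1..i-1.
Segment 1: SEQ = 26640, payload = 205 bytes
Segment 2: SEQ = 26845, payload = 1103 bytes
Segment 3: SEQ = 27948, payload = 1366 bytes
Segment 4: SEQ = 29314, payload = 213 bytes
SEQ of segment 4 = 26640 + 205 + 1103 + 1366 = 29314

29314


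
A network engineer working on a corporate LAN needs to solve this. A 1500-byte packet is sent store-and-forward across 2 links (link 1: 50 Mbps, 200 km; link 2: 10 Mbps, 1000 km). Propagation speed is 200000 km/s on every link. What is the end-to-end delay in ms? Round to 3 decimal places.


Packet = 1500 bytes = 12000 bits. Store-and-forward: sum (t_trans + t_prop) per link.
Link 1: t_trans = 12000/(50*10^6) s = 0.2400 ms; t_prop = 200/200000 s = 1.0000 ms; subtotal = 1.2400 ms
Link 2: t_trans = 12000/(10*10^6) s = 1.2000 ms; t_prop = 1000/200000 s = 5.0000 ms; subtotal = 6.2000 ms
End-to-end = 1.2400 + 6.2000 = 7.4400 ms -> 7.440 ms (3 dp)

7.440


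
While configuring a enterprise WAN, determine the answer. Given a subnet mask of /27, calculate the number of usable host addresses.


Given: subnet mask /27
Host bits = 32 - 27 = 5
Total addresses = 2^5 = 32
Usable hosts = 32 - 2 (network + broadcast) = 30

30


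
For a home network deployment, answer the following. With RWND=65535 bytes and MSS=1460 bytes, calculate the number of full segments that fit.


Given: RWND = 65535 bytes, MSS = 1460 bytes
Full segments = floor(RWND / MSS)
Full segments = floor(65535 / 1460)
Full segments = floor(44.887) = 44

44


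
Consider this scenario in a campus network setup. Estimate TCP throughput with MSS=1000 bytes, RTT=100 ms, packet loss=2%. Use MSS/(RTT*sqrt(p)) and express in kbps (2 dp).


Given: MSS = 1000 bytes, RTT = 100 ms, loss = 2%
RTT in seconds = 100 / 1000 = 0.1
Loss rate = 2% = 0.02
sqrt(loss) = sqrt(0.02) = 0.141421356237
Throughput (bytes/s) = 1000 / (0.1 * 0.141421356237) = 70710.6781
Throughput (kbps) = 70710.6781 * 8 / 1000 = 565.685425 -> 565.69 kbps (2 dp)

565.69


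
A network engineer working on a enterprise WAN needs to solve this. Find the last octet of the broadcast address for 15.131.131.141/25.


Given: IP = 15.131.131.141, prefix = /25
Host bits = 32 - 25 = 7
Network last octet = 141 AND mask = 128
Host part size = 2^7 - 1 = 127
Broadcast last octet = 128 OR 127 = 255

255


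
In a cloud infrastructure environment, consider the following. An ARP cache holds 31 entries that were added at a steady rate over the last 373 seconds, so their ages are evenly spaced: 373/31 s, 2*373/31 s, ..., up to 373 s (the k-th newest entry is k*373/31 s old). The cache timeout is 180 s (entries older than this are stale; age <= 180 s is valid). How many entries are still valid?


Ages are k * 373/31 s for k = 1..31 (spacing = 12.0323 s).
Entry k is valid iff k * 373/31 <= 180 iff k <= 31 * 180 / 373 = 14.9598
n_valid = floor(14.9598) = 14
(n_stale = 31 - 14 = 17)

14


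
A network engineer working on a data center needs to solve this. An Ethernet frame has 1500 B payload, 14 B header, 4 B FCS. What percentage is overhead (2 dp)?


Given: payload = 1500 B, header = 14 B, trailer = 4 B
Overhead bytes = header + trailer = 14 + 4 = 18
Total frame = payload + overhead = 1500 + 18 = 1518
Overhead % = 18 / 1518 * 100 = 1.1858% -> 1.19% (2 dp)

1.19


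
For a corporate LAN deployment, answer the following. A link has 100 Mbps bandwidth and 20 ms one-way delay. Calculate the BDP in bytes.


Given: bandwidth = 100 Mbps, delay = 20 ms
BDP in bits = 100 * 10^6 * 20 / 1000
BDP in bits = 2000000
BDP in bytes = 2000000 / 8 = 250000

250000


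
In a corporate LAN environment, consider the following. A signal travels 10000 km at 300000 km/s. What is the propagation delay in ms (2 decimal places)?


Given: distance = 10000 km, speed = 300000 km/s
Delay = distance / speed = 10000 / 300000 seconds
Delay in ms = 10000 * 1000 / 300000
Delay = 33.3333 ms
Rounded to 2 dp = 33.33 ms

33.33


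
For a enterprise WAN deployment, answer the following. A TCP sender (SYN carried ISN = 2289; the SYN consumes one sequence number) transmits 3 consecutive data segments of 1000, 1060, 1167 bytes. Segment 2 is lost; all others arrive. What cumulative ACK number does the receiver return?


SYN uses sequence number 2289; first data byte = ISN + 1 = 2290.
Segment 1: SEQ = 2290, len = 1000 B, covers [2290, 3289]
Segment 2: SEQ = 3290, len = 1060 B, covers [3290, 4349] [LOST]
Segment 3: SEQ = 4350, len = 1167 B, covers [4350, 5516]
In-order data received: bytes [2290, 3289] (segments 1..1).
Segment 2 missing -> gap begins at byte 3290; later segments buffered out of order.
Cumulative ACK = next expected in-order byte = 2290 + 1000 = 3290

3290


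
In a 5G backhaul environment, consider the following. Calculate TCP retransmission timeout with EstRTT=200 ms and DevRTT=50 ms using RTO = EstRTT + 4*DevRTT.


Given: EstRTT = 200 ms, DevRTT = 50 ms
Timeout = EstRTT + 4 * DevRTT
4 * DevRTT = 4 * 50 = 200
Timeout = 200 + 200 = 400 ms

400


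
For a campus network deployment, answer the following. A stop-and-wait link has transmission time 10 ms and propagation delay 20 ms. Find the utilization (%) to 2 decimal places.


Given: Ttrans = 10 ms, Tprop = 20 ms
RTT = 2 * Tprop = 2 * 20 = 40 ms
U = Ttrans / (Ttrans + RTT)
U = 10 / (10 + 40)
U = 10 / 50 = 0.2
U% = 20.00%

20.00


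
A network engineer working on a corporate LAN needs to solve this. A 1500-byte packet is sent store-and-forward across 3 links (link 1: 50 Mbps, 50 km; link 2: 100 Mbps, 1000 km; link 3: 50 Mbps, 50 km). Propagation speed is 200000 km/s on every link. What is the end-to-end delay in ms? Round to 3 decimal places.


Packet = 1500 bytes = 12000 bits. Store-and-forward: sum (t_trans + t_prop) per link.
Link 1: t_trans = 12000/(50*10^6) s = 0.2400 ms; t_prop = 50/200000 s = 0.2500 ms; subtotal = 0.4900 ms
Link 2: t_trans = 12000/(100*10^6) s = 0.1200 ms; t_prop = 1000/200000 s = 5.0000 ms; subtotal = 5.1200 ms
Link 3: t_trans = 12000/(50*10^6) s = 0.2400 ms; t_prop = 50/200000 s = 0.2500 ms; subtotal = 0.4900 ms
End-to-end = 0.4900 + 5.1200 + 0.4900 = 6.1000 ms -> 6.100 ms (3 dp)

6.100


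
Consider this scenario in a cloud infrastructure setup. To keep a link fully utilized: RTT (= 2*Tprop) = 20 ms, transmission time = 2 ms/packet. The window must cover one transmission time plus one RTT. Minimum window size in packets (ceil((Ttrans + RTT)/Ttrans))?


Given: Ttrans = 2 ms, RTT = 20 ms (= 2 * Tprop, Tprop = 10 ms)
Time until first ACK returns = Ttrans + RTT = 2 + 20 = 22 ms
Need W * Ttrans >= Ttrans + RTT  ->  W >= (Ttrans + RTT) / Ttrans
(Ttrans + RTT) / Ttrans = 22 / 2 = 11
W_min = ceil(11) = 11

11


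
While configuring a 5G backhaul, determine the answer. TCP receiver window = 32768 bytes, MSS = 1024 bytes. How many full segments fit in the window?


Given: RWND = 32768 bytes, MSS = 1024 bytes
Full segments = floor(RWND / MSS)
Full segments = floor(32768 / 1024)
Full segments = floor(32.0) = 32

32


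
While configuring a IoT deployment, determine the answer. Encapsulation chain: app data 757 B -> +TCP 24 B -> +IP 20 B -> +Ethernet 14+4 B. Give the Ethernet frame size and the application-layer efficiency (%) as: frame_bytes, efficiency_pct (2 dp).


TCP segment = 757 + 24 = 781 B
IP packet = 781 + 20 = 801 B
Ethernet frame = 801 + 14 + 4 = 819 B
Efficiency = app / frame = 757 / 819 = 0.924298 = 92.4298% -> 92.43% (2 dp)

819, 92.43


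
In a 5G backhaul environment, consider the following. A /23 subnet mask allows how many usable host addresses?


Given: subnet mask /23
Host bits = 32 - 23 = 9
Total addresses = 2^9 = 512
Usable hosts = 512 - 2 (network + broadcast) = 510

510


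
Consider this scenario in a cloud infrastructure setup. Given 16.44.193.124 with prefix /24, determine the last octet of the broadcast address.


Given: IP = 16.44.193.124, prefix = /24
Host bits = 32 - 24 = 8
Network last octet = 124 AND mask = 0
Host part size = 2^8 - 1 = 255
Broadcast last octet = 0 OR 255 = 255

255


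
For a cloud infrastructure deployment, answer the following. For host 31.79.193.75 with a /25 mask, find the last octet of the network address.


Given: IP = 31.79.193.75, prefix = /25
Subnet mask = 255.255.255.128
Last octet of IP: 75
Last octet of mask: 128
Network last octet = 75 AND 128 = 0

0


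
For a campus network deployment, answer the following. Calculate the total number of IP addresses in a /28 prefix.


Given: CIDR prefix /28
Host bits = 32 - 28 = 4
Total addresses = 2^4 = 16

16


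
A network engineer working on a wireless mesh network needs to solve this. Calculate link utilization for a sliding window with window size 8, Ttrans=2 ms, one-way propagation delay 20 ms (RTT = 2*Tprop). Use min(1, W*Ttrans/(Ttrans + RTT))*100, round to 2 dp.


Given: W = 8, Ttrans = 2 ms, RTT = 40 ms (= 2 * Tprop, Tprop = 20 ms)
Cycle time = Ttrans + RTT = 2 + 40 = 42 ms (first packet sent until its ACK returns)
W * Ttrans = 8 * 2 = 16 ms of sending per cycle
W * Ttrans / (Ttrans + RTT) = 16 / 42 = 0.380952
U = min(1, 0.380952) = 0.380952
U% = 38.10%

38.10


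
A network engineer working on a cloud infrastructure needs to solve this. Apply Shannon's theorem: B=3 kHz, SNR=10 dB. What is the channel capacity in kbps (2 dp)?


Given: B = 3 kHz, SNR = 10 dB
SNR linear = 10^(10/10) = 10
1 + SNR = 11
log2(11) = 3.4594316186
C = 3 * 1000 * 3.4594316186 = 10378.2949 bps
C = 10.378295 kbps -> 10.38 kbps (2 dp)

10.38


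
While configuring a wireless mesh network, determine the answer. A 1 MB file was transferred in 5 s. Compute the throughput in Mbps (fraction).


Given: file = 1 MB, time = 5 s
File in Mb = 1 * 8 = 8 Mb
Throughput = 8 / 5 Mbps
Throughput = 8/5 Mbps

8/5


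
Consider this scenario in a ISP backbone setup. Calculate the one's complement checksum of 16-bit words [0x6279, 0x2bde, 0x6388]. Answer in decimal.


Given words: [0x6279, 0x2bde, 0x6388]
Step 1: Sum all words
Raw sum = 25209 + 11230 + 25480 = 61919
One's complement = ~61919 & 0xFFFF = 3616

3616


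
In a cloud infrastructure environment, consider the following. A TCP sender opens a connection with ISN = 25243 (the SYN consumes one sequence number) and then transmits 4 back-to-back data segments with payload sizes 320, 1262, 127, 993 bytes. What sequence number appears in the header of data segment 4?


The SYN occupies sequence number ISN = 25243, so the first data byte is ISN + 1 = 25244.
SEQ of data segment i = (ISN + 1) + sum of payload sizes of segments 1..i-1.
Segment 1: SEQ = 25244, payload = 320 bytes
Segment 2: SEQ = 25564, payload = 1262 bytes
Segment 3: SEQ = 26826, payload = 127 bytes
Segment 4: SEQ = 26953, payload = 993 bytes
SEQ of segment 4 = 25244 + 320 + 1262 + 127 = 26953

26953


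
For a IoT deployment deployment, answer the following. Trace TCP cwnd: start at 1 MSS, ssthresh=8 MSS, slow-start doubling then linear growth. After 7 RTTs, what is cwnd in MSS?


RTT 0: cwnd = 1 MSS (initial)
RTT 1: cwnd = 2 MSS (slow start, doubled)
RTT 2: cwnd = 4 MSS (slow start, doubled)
RTT 3: cwnd = 8 MSS (slow start, doubled)
RTT 4: cwnd = 9 MSS (congestion avoidance, +1)
RTT 5: cwnd = 10 MSS (congestion avoidance, +1)
RTT 6: cwnd = 11 MSS (congestion avoidance, +1)
RTT 7: cwnd = 12 MSS (congestion avoidance, +1)

12


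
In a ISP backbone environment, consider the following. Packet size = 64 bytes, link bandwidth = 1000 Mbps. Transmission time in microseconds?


Given: packet = 64 bytes, bandwidth = 1000 Mbps
Packet in bits = 64 * 8 = 512 bits
Bandwidth = 1000 * 10^6 = 1000000000 bps
Time = 512 / 1000000000 seconds
Time in us = 512 * 10^6 / 1000000000 = 0.512

0.512


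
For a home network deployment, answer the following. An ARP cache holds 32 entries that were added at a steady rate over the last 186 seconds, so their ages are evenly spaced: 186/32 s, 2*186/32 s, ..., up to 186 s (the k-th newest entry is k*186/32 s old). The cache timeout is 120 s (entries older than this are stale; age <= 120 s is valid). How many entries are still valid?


Ages are k * 186/32 s for k = 1..32 (spacing = 5.8125 s).
Entry k is valid iff k * 186/32 <= 120 iff k <= 32 * 120 / 186 = 20.6452
n_valid = floor(20.6452) = 20
(n_stale = 32 - 20 = 12)

20


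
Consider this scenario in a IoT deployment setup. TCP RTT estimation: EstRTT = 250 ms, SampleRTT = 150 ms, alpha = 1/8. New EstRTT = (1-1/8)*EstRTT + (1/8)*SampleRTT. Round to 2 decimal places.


Given: EstRTT = 250 ms, SampleRTT = 150 ms, alpha = 1/8
New EstRTT = (1 - alpha) * EstRTT + alpha * SampleRTT
(7/8) * 250 = 218.75
(1/8) * 150 = 18.75
New EstRTT = 218.75 + 18.75 = 237.5 ms -> 237.50 ms (2 dp)

237.50


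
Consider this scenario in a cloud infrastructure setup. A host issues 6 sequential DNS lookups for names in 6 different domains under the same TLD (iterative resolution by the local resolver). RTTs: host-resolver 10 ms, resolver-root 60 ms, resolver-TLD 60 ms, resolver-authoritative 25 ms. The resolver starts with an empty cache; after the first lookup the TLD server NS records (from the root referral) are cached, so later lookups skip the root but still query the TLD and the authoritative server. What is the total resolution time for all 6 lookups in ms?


Lookup 1 (cold cache): local + root + TLD + auth = 10 + 60 + 60 + 25 = 155 ms
Lookups 2..6 (TLD NS cached -> skip root; new domain -> still ask TLD and auth): local + TLD + auth = 10 + 60 + 25 = 95 ms each
Remaining 5 lookups: 5 * 95 = 475 ms
Total = 155 + 475 = 630 ms

630


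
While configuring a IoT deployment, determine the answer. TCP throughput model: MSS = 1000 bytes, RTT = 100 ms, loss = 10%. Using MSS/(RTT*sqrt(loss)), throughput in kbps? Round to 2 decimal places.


Given: MSS = 1000 bytes, RTT = 100 ms, loss = 10%
RTT in seconds = 100 / 1000 = 0.1
Loss rate = 10% = 0.1
sqrt(loss) = sqrt(0.1) = 0.316227766017
Throughput (bytes/s) = 1000 / (0.1 * 0.316227766017) = 31622.7766
Throughput (kbps) = 31622.7766 * 8 / 1000 = 252.982213 -> 252.98 kbps (2 dp)

252.98


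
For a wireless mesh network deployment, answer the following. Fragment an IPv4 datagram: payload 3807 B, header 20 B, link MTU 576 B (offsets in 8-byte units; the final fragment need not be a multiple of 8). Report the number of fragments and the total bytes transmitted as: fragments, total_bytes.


Max data per non-final fragment = floor((MTU - header)/8)*8 = floor((576 - 20)/8)*8 = floor(556/8)*8 = 552 B
Final fragment needs no 8-byte alignment: it can carry up to MTU - header = 556 B
Non-final fragments needed = ceil((payload - 556) / 552) = ceil(3251/552) = ceil(5.8895) = 6
Number of fragments = 6 + 1 = 7
Fragment sizes (data): 6 * 552 B + 495 B (last, 495 <= 556 OK)
Total bytes sent = payload + n_frags * header = 3807 + 7*20 = 3807 + 140 = 3947 B

7, 3947


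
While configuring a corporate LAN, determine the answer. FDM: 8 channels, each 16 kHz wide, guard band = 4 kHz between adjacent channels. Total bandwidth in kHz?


Given: 8 channels, 16 kHz each, guard = 4 kHz
Channel bandwidth = 8 * 16 = 128 kHz
Guard bands = 7 gaps * 4 kHz = 28 kHz
Total = 128 + 28 = 156 kHz

156


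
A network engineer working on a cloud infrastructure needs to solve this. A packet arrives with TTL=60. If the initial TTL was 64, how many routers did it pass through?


Given: initial TTL = 64, received TTL = 60
Hops = initial TTL - received TTL
Hops = 64 - 60 = 4

4


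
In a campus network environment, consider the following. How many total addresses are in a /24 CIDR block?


Given: CIDR prefix /24
Host bits = 32 - 24 = 8
Total addresses = 2^8 = 256

256


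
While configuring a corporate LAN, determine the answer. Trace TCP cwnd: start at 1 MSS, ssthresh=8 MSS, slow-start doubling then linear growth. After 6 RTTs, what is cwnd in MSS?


RTT 0: cwnd = 1 MSS (initial)
RTT 1: cwnd = 2 MSS (slow start, doubled)
RTT 2: cwnd = 4 MSS (slow start, doubled)
RTT 3: cwnd = 8 MSS (slow start, doubled)
RTT 4: cwnd = 9 MSS (congestion avoidance, +1)
RTT 5: cwnd = 10 MSS (congestion avoidance, +1)
RTT 6: cwnd = 11 MSS (congestion avoidance, +1)

11


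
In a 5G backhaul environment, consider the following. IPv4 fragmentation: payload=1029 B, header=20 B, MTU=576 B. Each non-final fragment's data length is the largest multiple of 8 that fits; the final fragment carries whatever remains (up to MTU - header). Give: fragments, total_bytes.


Max data per non-final fragment = floor((MTU - header)/8)*8 = floor((576 - 20)/8)*8 = floor(556/8)*8 = 552 B
Final fragment needs no 8-byte alignment: it can carry up to MTU - header = 556 B
Non-final fragments needed = ceil((payload - 556) / 552) = ceil(473/552) = ceil(0.8569) = 1
Number of fragments = 1 + 1 = 2
Fragment sizes (data): 1 * 552 B + 477 B (last, 477 <= 556 OK)
Total bytes sent = payload + n_frags * header = 1029 + 2*20 = 1029 + 40 = 1069 B

2, 1069


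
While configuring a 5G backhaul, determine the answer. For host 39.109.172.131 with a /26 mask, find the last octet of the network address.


Given: IP = 39.109.172.131, prefix = /26
Subnet mask = 255.255.255.192
Last octet of IP: 131
Last octet of mask: 192
Network last octet = 131 AND 192 = 128

128


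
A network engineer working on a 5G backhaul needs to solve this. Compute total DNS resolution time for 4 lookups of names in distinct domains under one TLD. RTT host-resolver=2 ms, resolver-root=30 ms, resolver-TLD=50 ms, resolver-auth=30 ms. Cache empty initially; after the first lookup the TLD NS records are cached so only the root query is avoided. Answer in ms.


Lookup 1 (cold cache): local + root + TLD + auth = 2 + 30 + 50 + 30 = 112 ms
Lookups 2..4 (TLD NS cached -> skip root; new domain -> still ask TLD and auth): local + TLD + auth = 2 + 50 + 30 = 82 ms each
Remaining 3 lookups: 3 * 82 = 246 ms
Total = 112 + 246 = 358 ms

358


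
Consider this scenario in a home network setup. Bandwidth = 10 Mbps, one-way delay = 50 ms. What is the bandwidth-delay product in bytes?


Given: bandwidth = 10 Mbps, delay = 50 ms
BDP in bits = 10 * 10^6 * 50 / 1000
BDP in bits = 500000
BDP in bytes = 500000 / 8 = 62500

62500


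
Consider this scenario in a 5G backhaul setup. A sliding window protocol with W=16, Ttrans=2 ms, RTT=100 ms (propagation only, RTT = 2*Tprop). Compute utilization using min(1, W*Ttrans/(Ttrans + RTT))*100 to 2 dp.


Given: W = 16, Ttrans = 2 ms, RTT = 100 ms (= 2 * Tprop, Tprop = 50 ms)
Cycle time = Ttrans + RTT = 2 + 100 = 102 ms (first packet sent until its ACK returns)
W * Ttrans = 16 * 2 = 32 ms of sending per cycle
W * Ttrans / (Ttrans + RTT) = 32 / 102 = 0.313725
U = min(1, 0.313725) = 0.313725
U% = 31.37%

31.37


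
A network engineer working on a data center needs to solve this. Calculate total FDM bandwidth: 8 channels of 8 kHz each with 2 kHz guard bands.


Given: 8 channels, 8 kHz each, guard = 2 kHz
Channel bandwidth = 8 * 8 = 64 kHz
Guard bands = 7 gaps * 2 kHz = 14 kHz
Total = 64 + 14 = 78 kHz

78


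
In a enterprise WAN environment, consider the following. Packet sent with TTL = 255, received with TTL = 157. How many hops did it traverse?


Given: initial TTL = 255, received TTL = 157
Hops = initial TTL - received TTL
Hops = 255 - 157 = 98

98


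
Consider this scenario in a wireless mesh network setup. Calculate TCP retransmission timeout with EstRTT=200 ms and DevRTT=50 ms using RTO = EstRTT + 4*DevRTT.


Given: EstRTT = 200 ms, DevRTT = 50 ms
Timeout = EstRTT + 4 * DevRTT
4 * DevRTT = 4 * 50 = 200
Timeout = 200 + 200 = 400 ms

400


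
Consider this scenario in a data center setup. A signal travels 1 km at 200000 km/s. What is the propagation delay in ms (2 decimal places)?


Given: distance = 1 km, speed = 200000 km/s
Delay = distance / speed = 1 / 200000 seconds
Delay in ms = 1 * 1000 / 200000
Delay = 0.0050 ms
Rounded to 2 dp = 0.01 ms

0.01


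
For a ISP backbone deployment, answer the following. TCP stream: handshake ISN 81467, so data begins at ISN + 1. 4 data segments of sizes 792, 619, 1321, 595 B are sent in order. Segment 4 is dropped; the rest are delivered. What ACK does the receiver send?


SYN uses sequence number 81467; first data byte = ISN + 1 = 81468.
Segment 1: SEQ = 81468, len = 792 B, covers [81468, 82259]
Segment 2: SEQ = 82260, len = 619 B, covers [82260, 82878]
Segment 3: SEQ = 82879, len = 1321 B, covers [82879, 84199]
Segment 4: SEQ = 84200, len = 595 B, covers [84200, 84794] [LOST]
In-order data received: bytes [81468, 84199] (segments 1..3).
Segment 4 missing -> gap begins at byte 84200.
Cumulative ACK = next expected in-order byte = 81468 + 792 + 619 + 1321 = 84200

84200


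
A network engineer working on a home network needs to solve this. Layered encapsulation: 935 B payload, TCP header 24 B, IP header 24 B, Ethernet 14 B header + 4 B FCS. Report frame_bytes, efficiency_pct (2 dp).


TCP segment = 935 + 24 = 959 B
IP packet = 959 + 24 = 983 B
Ethernet frame = 983 + 14 + 4 = 1001 B
Efficiency = app / frame = 935 / 1001 = 0.934066 = 93.4066% -> 93.41% (2 dp)

1001, 93.41


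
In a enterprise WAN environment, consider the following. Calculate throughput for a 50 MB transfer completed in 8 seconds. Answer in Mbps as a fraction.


Given: file = 50 MB, time = 8 s
File in Mb = 50 * 8 = 400 Mb
Throughput = 400 / 8 Mbps
Throughput = 50 Mbps

50


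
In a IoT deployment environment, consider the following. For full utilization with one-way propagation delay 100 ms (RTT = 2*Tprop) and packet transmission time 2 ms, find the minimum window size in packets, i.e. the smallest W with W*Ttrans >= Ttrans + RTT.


Given: Ttrans = 2 ms, RTT = 200 ms (= 2 * Tprop, Tprop = 100 ms)
Time until first ACK returns = Ttrans + RTT = 2 + 200 = 202 ms
Need W * Ttrans >= Ttrans + RTT  ->  W >= (Ttrans + RTT) / Ttrans
(Ttrans + RTT) / Ttrans = 202 / 2 = 101
W_min = ceil(101) = 101

101


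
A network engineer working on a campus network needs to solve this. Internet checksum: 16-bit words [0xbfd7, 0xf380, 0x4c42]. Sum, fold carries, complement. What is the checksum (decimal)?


Given words: [0xbfd7, 0xf380, 0x4c42]
Step 1: Sum all words
Raw sum = 49111 + 62336 + 19522 = 130969
Step 2: Fold carry: (65433 + 1) = 65434
One's complement = ~65434 & 0xFFFF = 101

101
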